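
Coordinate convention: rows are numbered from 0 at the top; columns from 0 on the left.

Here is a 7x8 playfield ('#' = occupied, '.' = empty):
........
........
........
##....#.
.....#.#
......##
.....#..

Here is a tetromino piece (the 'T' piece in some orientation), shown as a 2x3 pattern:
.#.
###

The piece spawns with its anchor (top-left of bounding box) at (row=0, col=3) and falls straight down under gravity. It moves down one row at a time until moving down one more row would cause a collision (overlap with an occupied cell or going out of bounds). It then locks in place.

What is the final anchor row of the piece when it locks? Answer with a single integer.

Spawn at (row=0, col=3). Try each row:
  row 0: fits
  row 1: fits
  row 2: fits
  row 3: blocked -> lock at row 2

Answer: 2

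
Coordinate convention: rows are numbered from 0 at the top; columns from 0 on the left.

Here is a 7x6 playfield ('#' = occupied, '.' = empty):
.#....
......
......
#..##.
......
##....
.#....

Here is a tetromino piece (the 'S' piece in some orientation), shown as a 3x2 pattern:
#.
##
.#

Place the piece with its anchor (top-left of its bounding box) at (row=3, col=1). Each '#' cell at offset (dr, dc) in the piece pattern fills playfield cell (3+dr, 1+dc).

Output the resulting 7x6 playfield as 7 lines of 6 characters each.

Fill (3+0,1+0) = (3,1)
Fill (3+1,1+0) = (4,1)
Fill (3+1,1+1) = (4,2)
Fill (3+2,1+1) = (5,2)

Answer: .#....
......
......
##.##.
.##...
###...
.#....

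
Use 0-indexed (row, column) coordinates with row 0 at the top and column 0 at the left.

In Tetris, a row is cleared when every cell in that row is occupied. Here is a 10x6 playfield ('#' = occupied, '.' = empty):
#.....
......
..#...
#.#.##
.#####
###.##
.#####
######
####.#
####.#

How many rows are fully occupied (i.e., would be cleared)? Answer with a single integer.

Check each row:
  row 0: 5 empty cells -> not full
  row 1: 6 empty cells -> not full
  row 2: 5 empty cells -> not full
  row 3: 2 empty cells -> not full
  row 4: 1 empty cell -> not full
  row 5: 1 empty cell -> not full
  row 6: 1 empty cell -> not full
  row 7: 0 empty cells -> FULL (clear)
  row 8: 1 empty cell -> not full
  row 9: 1 empty cell -> not full
Total rows cleared: 1

Answer: 1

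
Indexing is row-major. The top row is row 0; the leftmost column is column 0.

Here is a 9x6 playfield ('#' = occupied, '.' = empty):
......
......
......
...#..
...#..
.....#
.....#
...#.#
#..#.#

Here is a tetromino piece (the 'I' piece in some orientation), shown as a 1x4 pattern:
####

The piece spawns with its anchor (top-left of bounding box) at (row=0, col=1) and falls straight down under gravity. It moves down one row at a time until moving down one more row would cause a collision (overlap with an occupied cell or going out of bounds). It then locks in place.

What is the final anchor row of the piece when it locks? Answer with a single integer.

Spawn at (row=0, col=1). Try each row:
  row 0: fits
  row 1: fits
  row 2: fits
  row 3: blocked -> lock at row 2

Answer: 2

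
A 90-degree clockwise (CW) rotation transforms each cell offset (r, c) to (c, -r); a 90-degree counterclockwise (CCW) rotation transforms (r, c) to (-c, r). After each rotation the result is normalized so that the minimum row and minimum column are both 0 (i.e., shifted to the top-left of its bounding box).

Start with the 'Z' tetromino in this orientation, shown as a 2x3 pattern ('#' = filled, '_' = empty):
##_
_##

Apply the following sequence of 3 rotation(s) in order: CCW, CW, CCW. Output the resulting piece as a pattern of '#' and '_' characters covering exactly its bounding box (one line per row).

Answer: _#
##
#_

Derivation:
Start:
##_
_##
After rotation 1 (CCW):
_#
##
#_
After rotation 2 (CW):
##_
_##
After rotation 3 (CCW):
_#
##
#_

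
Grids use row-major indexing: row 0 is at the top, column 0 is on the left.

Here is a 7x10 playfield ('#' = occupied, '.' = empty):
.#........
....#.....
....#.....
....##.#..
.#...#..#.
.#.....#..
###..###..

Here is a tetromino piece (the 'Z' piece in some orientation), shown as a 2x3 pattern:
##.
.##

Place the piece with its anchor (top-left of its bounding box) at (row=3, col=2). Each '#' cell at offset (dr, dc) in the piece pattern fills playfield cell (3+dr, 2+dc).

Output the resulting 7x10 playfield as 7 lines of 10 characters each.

Fill (3+0,2+0) = (3,2)
Fill (3+0,2+1) = (3,3)
Fill (3+1,2+1) = (4,3)
Fill (3+1,2+2) = (4,4)

Answer: .#........
....#.....
....#.....
..####.#..
.#.###..#.
.#.....#..
###..###..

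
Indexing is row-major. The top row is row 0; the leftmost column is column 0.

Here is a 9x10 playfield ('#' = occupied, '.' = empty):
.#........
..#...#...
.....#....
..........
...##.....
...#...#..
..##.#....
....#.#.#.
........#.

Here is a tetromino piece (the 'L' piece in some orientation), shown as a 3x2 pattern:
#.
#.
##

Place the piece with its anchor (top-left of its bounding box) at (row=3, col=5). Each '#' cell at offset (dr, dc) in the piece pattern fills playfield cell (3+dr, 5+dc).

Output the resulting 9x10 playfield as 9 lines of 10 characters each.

Fill (3+0,5+0) = (3,5)
Fill (3+1,5+0) = (4,5)
Fill (3+2,5+0) = (5,5)
Fill (3+2,5+1) = (5,6)

Answer: .#........
..#...#...
.....#....
.....#....
...###....
...#.###..
..##.#....
....#.#.#.
........#.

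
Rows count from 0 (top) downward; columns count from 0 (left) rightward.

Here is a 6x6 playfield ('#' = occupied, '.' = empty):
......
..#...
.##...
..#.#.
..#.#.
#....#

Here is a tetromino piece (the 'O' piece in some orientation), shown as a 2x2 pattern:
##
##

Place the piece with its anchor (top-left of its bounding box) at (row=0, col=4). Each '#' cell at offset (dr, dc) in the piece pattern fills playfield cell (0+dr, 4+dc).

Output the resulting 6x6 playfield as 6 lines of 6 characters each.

Fill (0+0,4+0) = (0,4)
Fill (0+0,4+1) = (0,5)
Fill (0+1,4+0) = (1,4)
Fill (0+1,4+1) = (1,5)

Answer: ....##
..#.##
.##...
..#.#.
..#.#.
#....#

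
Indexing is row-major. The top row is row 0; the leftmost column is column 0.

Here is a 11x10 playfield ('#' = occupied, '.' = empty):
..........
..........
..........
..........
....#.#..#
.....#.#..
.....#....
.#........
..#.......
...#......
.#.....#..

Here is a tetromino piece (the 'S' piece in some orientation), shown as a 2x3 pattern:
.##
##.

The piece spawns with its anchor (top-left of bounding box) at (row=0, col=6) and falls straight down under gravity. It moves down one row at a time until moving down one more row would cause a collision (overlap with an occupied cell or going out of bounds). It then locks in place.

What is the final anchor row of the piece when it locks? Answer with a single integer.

Answer: 2

Derivation:
Spawn at (row=0, col=6). Try each row:
  row 0: fits
  row 1: fits
  row 2: fits
  row 3: blocked -> lock at row 2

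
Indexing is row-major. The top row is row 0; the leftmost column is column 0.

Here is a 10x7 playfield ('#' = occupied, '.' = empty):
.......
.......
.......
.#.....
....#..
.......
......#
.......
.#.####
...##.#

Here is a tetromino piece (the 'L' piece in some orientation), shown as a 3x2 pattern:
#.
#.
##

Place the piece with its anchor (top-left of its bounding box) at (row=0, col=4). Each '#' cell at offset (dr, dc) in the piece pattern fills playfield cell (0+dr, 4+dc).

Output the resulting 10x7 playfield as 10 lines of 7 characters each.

Fill (0+0,4+0) = (0,4)
Fill (0+1,4+0) = (1,4)
Fill (0+2,4+0) = (2,4)
Fill (0+2,4+1) = (2,5)

Answer: ....#..
....#..
....##.
.#.....
....#..
.......
......#
.......
.#.####
...##.#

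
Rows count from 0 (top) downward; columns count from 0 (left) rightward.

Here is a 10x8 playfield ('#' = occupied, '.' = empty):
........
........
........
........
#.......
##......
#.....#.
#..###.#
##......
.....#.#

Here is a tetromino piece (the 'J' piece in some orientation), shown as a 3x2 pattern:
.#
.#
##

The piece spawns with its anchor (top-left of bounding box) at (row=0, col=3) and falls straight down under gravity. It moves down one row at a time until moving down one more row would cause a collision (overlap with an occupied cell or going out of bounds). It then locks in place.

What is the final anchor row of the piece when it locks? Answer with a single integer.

Spawn at (row=0, col=3). Try each row:
  row 0: fits
  row 1: fits
  row 2: fits
  row 3: fits
  row 4: fits
  row 5: blocked -> lock at row 4

Answer: 4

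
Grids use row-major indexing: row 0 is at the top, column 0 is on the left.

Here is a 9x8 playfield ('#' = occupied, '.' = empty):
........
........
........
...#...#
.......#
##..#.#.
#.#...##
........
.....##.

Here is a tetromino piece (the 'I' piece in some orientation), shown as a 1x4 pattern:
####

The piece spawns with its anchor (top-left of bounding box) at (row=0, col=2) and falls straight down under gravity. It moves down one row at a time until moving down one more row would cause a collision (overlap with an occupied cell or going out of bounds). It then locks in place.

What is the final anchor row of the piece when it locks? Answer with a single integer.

Answer: 2

Derivation:
Spawn at (row=0, col=2). Try each row:
  row 0: fits
  row 1: fits
  row 2: fits
  row 3: blocked -> lock at row 2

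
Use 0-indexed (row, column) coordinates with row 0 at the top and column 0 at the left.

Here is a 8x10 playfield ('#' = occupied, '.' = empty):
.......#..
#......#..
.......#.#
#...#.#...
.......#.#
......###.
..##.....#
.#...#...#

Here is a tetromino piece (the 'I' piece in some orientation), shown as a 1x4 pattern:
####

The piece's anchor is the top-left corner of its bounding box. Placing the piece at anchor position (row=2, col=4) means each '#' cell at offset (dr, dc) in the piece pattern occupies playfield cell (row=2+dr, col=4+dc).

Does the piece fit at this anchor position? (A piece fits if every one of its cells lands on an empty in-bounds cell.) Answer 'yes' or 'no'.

Check each piece cell at anchor (2, 4):
  offset (0,0) -> (2,4): empty -> OK
  offset (0,1) -> (2,5): empty -> OK
  offset (0,2) -> (2,6): empty -> OK
  offset (0,3) -> (2,7): occupied ('#') -> FAIL
All cells valid: no

Answer: no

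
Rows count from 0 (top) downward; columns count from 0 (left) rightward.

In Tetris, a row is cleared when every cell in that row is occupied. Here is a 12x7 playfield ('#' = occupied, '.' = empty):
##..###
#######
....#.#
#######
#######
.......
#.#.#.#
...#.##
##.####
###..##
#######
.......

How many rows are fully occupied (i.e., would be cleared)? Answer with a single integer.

Check each row:
  row 0: 2 empty cells -> not full
  row 1: 0 empty cells -> FULL (clear)
  row 2: 5 empty cells -> not full
  row 3: 0 empty cells -> FULL (clear)
  row 4: 0 empty cells -> FULL (clear)
  row 5: 7 empty cells -> not full
  row 6: 3 empty cells -> not full
  row 7: 4 empty cells -> not full
  row 8: 1 empty cell -> not full
  row 9: 2 empty cells -> not full
  row 10: 0 empty cells -> FULL (clear)
  row 11: 7 empty cells -> not full
Total rows cleared: 4

Answer: 4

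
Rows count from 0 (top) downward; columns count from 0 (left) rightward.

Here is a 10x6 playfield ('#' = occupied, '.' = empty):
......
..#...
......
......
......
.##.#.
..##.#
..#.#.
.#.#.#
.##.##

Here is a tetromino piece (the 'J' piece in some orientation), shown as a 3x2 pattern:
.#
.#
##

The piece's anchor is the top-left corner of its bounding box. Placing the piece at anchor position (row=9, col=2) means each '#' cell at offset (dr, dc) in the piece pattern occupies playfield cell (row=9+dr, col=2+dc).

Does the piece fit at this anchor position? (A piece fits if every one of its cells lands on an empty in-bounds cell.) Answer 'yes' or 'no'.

Check each piece cell at anchor (9, 2):
  offset (0,1) -> (9,3): empty -> OK
  offset (1,1) -> (10,3): out of bounds -> FAIL
  offset (2,0) -> (11,2): out of bounds -> FAIL
  offset (2,1) -> (11,3): out of bounds -> FAIL
All cells valid: no

Answer: no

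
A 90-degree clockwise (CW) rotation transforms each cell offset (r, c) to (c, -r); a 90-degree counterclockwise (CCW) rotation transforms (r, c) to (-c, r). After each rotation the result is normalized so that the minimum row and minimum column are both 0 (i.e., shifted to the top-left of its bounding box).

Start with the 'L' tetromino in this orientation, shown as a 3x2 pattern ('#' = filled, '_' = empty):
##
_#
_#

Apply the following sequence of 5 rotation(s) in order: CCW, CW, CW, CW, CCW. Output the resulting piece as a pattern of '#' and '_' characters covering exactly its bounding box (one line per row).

Start:
##
_#
_#
After rotation 1 (CCW):
###
#__
After rotation 2 (CW):
##
_#
_#
After rotation 3 (CW):
__#
###
After rotation 4 (CW):
#_
#_
##
After rotation 5 (CCW):
__#
###

Answer: __#
###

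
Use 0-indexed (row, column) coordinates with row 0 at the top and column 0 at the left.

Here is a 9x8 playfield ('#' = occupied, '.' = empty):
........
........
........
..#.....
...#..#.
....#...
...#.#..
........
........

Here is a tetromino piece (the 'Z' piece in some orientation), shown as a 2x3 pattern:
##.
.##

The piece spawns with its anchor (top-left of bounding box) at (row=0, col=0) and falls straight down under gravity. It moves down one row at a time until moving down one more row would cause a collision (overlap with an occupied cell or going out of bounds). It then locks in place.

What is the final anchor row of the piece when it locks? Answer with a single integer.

Answer: 1

Derivation:
Spawn at (row=0, col=0). Try each row:
  row 0: fits
  row 1: fits
  row 2: blocked -> lock at row 1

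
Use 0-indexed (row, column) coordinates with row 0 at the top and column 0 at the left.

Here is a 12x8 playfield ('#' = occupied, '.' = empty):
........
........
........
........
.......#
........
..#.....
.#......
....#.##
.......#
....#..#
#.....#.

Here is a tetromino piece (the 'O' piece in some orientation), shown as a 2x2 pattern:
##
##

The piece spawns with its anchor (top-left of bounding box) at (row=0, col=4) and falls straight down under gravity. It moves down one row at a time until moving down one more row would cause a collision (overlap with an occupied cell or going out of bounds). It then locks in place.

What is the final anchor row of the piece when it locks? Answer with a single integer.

Answer: 6

Derivation:
Spawn at (row=0, col=4). Try each row:
  row 0: fits
  row 1: fits
  row 2: fits
  row 3: fits
  row 4: fits
  row 5: fits
  row 6: fits
  row 7: blocked -> lock at row 6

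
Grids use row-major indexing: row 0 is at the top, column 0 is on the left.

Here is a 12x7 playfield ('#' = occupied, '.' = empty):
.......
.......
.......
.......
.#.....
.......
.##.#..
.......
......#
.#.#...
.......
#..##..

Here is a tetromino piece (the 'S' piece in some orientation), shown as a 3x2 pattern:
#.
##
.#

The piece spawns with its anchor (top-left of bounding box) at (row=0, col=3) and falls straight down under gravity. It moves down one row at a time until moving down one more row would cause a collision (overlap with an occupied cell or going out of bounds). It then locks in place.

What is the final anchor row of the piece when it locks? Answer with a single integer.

Answer: 3

Derivation:
Spawn at (row=0, col=3). Try each row:
  row 0: fits
  row 1: fits
  row 2: fits
  row 3: fits
  row 4: blocked -> lock at row 3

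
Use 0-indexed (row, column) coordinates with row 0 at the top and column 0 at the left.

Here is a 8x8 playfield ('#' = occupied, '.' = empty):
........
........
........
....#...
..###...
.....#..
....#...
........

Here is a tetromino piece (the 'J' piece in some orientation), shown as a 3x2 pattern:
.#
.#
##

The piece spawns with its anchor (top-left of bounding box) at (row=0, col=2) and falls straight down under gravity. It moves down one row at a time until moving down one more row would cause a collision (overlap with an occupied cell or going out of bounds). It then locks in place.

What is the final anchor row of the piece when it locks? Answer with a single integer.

Spawn at (row=0, col=2). Try each row:
  row 0: fits
  row 1: fits
  row 2: blocked -> lock at row 1

Answer: 1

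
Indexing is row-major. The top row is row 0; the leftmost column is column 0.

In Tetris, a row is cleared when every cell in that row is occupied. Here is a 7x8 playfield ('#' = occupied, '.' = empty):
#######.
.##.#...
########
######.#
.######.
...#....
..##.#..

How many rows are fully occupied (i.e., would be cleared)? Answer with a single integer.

Answer: 1

Derivation:
Check each row:
  row 0: 1 empty cell -> not full
  row 1: 5 empty cells -> not full
  row 2: 0 empty cells -> FULL (clear)
  row 3: 1 empty cell -> not full
  row 4: 2 empty cells -> not full
  row 5: 7 empty cells -> not full
  row 6: 5 empty cells -> not full
Total rows cleared: 1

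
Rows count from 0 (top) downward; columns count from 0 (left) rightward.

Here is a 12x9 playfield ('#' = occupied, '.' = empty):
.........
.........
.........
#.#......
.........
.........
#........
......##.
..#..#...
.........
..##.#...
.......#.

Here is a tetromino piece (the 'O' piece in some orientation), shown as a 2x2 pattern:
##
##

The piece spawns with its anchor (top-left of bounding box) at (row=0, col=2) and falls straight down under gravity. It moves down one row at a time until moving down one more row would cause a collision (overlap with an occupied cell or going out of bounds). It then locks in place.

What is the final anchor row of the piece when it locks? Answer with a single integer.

Answer: 1

Derivation:
Spawn at (row=0, col=2). Try each row:
  row 0: fits
  row 1: fits
  row 2: blocked -> lock at row 1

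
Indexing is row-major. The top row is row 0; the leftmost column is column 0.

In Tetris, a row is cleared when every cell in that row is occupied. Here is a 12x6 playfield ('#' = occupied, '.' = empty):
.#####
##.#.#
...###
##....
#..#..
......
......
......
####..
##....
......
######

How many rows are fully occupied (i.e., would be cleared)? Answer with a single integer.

Answer: 1

Derivation:
Check each row:
  row 0: 1 empty cell -> not full
  row 1: 2 empty cells -> not full
  row 2: 3 empty cells -> not full
  row 3: 4 empty cells -> not full
  row 4: 4 empty cells -> not full
  row 5: 6 empty cells -> not full
  row 6: 6 empty cells -> not full
  row 7: 6 empty cells -> not full
  row 8: 2 empty cells -> not full
  row 9: 4 empty cells -> not full
  row 10: 6 empty cells -> not full
  row 11: 0 empty cells -> FULL (clear)
Total rows cleared: 1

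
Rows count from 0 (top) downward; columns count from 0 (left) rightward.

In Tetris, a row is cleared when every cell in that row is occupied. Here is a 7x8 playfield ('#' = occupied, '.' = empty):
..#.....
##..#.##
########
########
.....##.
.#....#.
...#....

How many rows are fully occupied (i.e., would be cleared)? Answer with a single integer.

Check each row:
  row 0: 7 empty cells -> not full
  row 1: 3 empty cells -> not full
  row 2: 0 empty cells -> FULL (clear)
  row 3: 0 empty cells -> FULL (clear)
  row 4: 6 empty cells -> not full
  row 5: 6 empty cells -> not full
  row 6: 7 empty cells -> not full
Total rows cleared: 2

Answer: 2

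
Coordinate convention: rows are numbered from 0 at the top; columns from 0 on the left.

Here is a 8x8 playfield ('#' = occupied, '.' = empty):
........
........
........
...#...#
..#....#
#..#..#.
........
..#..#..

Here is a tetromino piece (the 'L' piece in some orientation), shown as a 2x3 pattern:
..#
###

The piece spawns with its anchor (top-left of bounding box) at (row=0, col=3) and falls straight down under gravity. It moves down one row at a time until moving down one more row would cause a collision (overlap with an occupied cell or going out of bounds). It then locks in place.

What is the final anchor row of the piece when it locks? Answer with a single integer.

Spawn at (row=0, col=3). Try each row:
  row 0: fits
  row 1: fits
  row 2: blocked -> lock at row 1

Answer: 1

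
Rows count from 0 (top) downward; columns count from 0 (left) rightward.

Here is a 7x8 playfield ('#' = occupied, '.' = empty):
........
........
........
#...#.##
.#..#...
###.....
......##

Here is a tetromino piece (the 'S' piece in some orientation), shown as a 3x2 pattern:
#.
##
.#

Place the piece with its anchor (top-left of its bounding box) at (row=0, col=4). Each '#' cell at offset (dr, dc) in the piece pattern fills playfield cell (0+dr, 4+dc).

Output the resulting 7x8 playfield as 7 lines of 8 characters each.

Answer: ....#...
....##..
.....#..
#...#.##
.#..#...
###.....
......##

Derivation:
Fill (0+0,4+0) = (0,4)
Fill (0+1,4+0) = (1,4)
Fill (0+1,4+1) = (1,5)
Fill (0+2,4+1) = (2,5)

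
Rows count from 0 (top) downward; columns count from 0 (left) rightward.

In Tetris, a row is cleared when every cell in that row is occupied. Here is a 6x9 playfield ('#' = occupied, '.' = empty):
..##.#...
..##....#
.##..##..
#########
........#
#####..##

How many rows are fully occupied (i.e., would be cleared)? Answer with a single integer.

Check each row:
  row 0: 6 empty cells -> not full
  row 1: 6 empty cells -> not full
  row 2: 5 empty cells -> not full
  row 3: 0 empty cells -> FULL (clear)
  row 4: 8 empty cells -> not full
  row 5: 2 empty cells -> not full
Total rows cleared: 1

Answer: 1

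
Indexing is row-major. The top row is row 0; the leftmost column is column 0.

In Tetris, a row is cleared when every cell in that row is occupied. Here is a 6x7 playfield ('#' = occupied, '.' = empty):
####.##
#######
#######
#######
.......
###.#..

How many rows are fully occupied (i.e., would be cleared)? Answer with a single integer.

Answer: 3

Derivation:
Check each row:
  row 0: 1 empty cell -> not full
  row 1: 0 empty cells -> FULL (clear)
  row 2: 0 empty cells -> FULL (clear)
  row 3: 0 empty cells -> FULL (clear)
  row 4: 7 empty cells -> not full
  row 5: 3 empty cells -> not full
Total rows cleared: 3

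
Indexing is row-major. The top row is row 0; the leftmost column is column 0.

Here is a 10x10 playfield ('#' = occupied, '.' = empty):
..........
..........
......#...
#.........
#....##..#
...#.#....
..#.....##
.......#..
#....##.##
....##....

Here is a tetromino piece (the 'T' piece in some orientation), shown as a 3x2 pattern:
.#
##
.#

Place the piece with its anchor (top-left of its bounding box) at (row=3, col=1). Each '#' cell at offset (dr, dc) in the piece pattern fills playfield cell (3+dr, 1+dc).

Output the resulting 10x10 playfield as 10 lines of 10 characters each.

Fill (3+0,1+1) = (3,2)
Fill (3+1,1+0) = (4,1)
Fill (3+1,1+1) = (4,2)
Fill (3+2,1+1) = (5,2)

Answer: ..........
..........
......#...
#.#.......
###..##..#
..##.#....
..#.....##
.......#..
#....##.##
....##....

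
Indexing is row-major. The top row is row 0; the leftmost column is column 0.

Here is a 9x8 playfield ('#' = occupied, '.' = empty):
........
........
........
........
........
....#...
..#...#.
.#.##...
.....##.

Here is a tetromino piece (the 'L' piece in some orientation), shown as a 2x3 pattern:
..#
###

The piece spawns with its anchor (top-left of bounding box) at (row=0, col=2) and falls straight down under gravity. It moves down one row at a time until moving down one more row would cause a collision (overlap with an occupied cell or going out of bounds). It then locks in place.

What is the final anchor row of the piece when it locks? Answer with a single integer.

Spawn at (row=0, col=2). Try each row:
  row 0: fits
  row 1: fits
  row 2: fits
  row 3: fits
  row 4: blocked -> lock at row 3

Answer: 3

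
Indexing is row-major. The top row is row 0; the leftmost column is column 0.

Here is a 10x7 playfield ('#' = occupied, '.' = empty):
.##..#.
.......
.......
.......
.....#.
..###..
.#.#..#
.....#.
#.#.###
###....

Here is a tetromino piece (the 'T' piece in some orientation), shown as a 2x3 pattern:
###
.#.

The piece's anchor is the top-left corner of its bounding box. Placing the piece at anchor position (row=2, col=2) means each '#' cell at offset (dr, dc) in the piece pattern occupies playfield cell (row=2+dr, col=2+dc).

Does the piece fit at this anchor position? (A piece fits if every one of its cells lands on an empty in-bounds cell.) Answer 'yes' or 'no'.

Answer: yes

Derivation:
Check each piece cell at anchor (2, 2):
  offset (0,0) -> (2,2): empty -> OK
  offset (0,1) -> (2,3): empty -> OK
  offset (0,2) -> (2,4): empty -> OK
  offset (1,1) -> (3,3): empty -> OK
All cells valid: yes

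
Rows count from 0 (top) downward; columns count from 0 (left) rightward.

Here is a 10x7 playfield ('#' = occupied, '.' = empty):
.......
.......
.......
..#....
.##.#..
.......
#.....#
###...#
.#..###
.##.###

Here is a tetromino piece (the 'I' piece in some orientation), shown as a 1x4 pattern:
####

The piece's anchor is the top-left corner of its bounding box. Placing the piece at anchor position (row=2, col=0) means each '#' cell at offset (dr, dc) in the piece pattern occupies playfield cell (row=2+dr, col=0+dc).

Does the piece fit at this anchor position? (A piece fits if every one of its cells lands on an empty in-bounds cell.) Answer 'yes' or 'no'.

Answer: yes

Derivation:
Check each piece cell at anchor (2, 0):
  offset (0,0) -> (2,0): empty -> OK
  offset (0,1) -> (2,1): empty -> OK
  offset (0,2) -> (2,2): empty -> OK
  offset (0,3) -> (2,3): empty -> OK
All cells valid: yes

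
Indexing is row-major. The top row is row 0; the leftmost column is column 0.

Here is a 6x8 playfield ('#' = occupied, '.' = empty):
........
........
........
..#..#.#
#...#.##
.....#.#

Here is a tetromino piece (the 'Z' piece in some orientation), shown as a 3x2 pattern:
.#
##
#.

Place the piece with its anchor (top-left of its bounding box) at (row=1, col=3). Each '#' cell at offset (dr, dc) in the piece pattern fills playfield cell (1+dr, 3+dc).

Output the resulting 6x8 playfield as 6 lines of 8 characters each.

Fill (1+0,3+1) = (1,4)
Fill (1+1,3+0) = (2,3)
Fill (1+1,3+1) = (2,4)
Fill (1+2,3+0) = (3,3)

Answer: ........
....#...
...##...
..##.#.#
#...#.##
.....#.#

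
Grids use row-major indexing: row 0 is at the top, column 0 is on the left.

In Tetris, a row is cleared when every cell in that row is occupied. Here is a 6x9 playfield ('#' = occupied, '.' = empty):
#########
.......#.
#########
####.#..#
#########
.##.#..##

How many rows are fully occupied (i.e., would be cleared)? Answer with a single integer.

Answer: 3

Derivation:
Check each row:
  row 0: 0 empty cells -> FULL (clear)
  row 1: 8 empty cells -> not full
  row 2: 0 empty cells -> FULL (clear)
  row 3: 3 empty cells -> not full
  row 4: 0 empty cells -> FULL (clear)
  row 5: 4 empty cells -> not full
Total rows cleared: 3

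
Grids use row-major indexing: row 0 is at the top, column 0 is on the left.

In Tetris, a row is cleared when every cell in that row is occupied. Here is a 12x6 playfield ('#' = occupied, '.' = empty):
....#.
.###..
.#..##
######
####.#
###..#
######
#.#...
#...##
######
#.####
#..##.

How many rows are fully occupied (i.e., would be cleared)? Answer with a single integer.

Answer: 3

Derivation:
Check each row:
  row 0: 5 empty cells -> not full
  row 1: 3 empty cells -> not full
  row 2: 3 empty cells -> not full
  row 3: 0 empty cells -> FULL (clear)
  row 4: 1 empty cell -> not full
  row 5: 2 empty cells -> not full
  row 6: 0 empty cells -> FULL (clear)
  row 7: 4 empty cells -> not full
  row 8: 3 empty cells -> not full
  row 9: 0 empty cells -> FULL (clear)
  row 10: 1 empty cell -> not full
  row 11: 3 empty cells -> not full
Total rows cleared: 3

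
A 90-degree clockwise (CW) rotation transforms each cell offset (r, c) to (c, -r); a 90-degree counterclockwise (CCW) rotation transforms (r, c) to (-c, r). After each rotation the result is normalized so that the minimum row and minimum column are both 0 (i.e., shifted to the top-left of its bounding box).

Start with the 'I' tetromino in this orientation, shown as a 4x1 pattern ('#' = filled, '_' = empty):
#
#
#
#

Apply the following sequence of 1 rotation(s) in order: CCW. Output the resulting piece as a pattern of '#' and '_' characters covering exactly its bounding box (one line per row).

Start:
#
#
#
#
After rotation 1 (CCW):
####

Answer: ####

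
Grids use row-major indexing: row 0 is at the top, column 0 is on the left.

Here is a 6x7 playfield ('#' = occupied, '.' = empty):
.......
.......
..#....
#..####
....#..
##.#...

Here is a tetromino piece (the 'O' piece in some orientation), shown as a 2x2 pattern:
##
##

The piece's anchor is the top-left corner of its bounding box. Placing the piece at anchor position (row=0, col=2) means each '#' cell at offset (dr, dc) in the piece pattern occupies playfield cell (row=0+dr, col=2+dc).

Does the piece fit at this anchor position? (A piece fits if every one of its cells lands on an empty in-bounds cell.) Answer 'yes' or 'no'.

Answer: yes

Derivation:
Check each piece cell at anchor (0, 2):
  offset (0,0) -> (0,2): empty -> OK
  offset (0,1) -> (0,3): empty -> OK
  offset (1,0) -> (1,2): empty -> OK
  offset (1,1) -> (1,3): empty -> OK
All cells valid: yes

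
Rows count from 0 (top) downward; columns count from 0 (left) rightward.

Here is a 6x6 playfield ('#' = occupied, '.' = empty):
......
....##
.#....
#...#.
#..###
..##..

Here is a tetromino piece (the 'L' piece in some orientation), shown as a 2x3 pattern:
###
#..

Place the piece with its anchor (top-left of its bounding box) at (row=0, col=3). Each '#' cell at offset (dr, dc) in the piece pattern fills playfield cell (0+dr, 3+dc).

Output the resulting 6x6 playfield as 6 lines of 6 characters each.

Answer: ...###
...###
.#....
#...#.
#..###
..##..

Derivation:
Fill (0+0,3+0) = (0,3)
Fill (0+0,3+1) = (0,4)
Fill (0+0,3+2) = (0,5)
Fill (0+1,3+0) = (1,3)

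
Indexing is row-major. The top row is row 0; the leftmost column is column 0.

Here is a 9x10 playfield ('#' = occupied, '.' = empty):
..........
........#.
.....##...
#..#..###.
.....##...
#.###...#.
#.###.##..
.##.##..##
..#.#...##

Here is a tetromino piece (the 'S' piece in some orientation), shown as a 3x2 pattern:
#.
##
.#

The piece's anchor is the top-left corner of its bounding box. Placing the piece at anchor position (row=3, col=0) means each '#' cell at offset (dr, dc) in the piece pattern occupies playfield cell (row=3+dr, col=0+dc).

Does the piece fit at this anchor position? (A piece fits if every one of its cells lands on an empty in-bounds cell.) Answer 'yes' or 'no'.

Answer: no

Derivation:
Check each piece cell at anchor (3, 0):
  offset (0,0) -> (3,0): occupied ('#') -> FAIL
  offset (1,0) -> (4,0): empty -> OK
  offset (1,1) -> (4,1): empty -> OK
  offset (2,1) -> (5,1): empty -> OK
All cells valid: no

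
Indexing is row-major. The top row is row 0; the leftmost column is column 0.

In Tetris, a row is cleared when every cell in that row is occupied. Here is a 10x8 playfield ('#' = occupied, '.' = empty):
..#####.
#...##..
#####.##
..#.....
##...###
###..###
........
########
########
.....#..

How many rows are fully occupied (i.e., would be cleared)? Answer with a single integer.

Check each row:
  row 0: 3 empty cells -> not full
  row 1: 5 empty cells -> not full
  row 2: 1 empty cell -> not full
  row 3: 7 empty cells -> not full
  row 4: 3 empty cells -> not full
  row 5: 2 empty cells -> not full
  row 6: 8 empty cells -> not full
  row 7: 0 empty cells -> FULL (clear)
  row 8: 0 empty cells -> FULL (clear)
  row 9: 7 empty cells -> not full
Total rows cleared: 2

Answer: 2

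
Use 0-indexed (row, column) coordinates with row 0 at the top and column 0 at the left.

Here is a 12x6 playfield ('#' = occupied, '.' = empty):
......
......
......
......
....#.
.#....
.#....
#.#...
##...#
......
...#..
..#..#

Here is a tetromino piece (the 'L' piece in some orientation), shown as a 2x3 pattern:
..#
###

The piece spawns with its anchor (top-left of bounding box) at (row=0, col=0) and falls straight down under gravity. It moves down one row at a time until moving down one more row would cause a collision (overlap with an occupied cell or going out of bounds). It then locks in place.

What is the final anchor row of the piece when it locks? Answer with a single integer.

Spawn at (row=0, col=0). Try each row:
  row 0: fits
  row 1: fits
  row 2: fits
  row 3: fits
  row 4: blocked -> lock at row 3

Answer: 3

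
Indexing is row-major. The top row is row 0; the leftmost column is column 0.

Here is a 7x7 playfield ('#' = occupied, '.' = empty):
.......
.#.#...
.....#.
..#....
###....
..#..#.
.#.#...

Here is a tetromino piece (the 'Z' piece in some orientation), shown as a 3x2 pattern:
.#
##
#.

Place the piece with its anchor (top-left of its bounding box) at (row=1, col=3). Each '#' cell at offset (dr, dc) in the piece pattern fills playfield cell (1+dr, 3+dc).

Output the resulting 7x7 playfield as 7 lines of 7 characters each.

Fill (1+0,3+1) = (1,4)
Fill (1+1,3+0) = (2,3)
Fill (1+1,3+1) = (2,4)
Fill (1+2,3+0) = (3,3)

Answer: .......
.#.##..
...###.
..##...
###....
..#..#.
.#.#...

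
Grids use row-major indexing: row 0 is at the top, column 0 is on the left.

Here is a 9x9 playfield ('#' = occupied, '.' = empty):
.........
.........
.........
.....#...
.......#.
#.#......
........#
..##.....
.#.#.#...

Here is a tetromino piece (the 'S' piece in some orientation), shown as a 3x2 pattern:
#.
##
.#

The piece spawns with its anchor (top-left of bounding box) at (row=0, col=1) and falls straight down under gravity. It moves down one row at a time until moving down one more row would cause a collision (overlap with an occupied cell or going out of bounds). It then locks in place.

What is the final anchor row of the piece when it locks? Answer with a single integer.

Answer: 2

Derivation:
Spawn at (row=0, col=1). Try each row:
  row 0: fits
  row 1: fits
  row 2: fits
  row 3: blocked -> lock at row 2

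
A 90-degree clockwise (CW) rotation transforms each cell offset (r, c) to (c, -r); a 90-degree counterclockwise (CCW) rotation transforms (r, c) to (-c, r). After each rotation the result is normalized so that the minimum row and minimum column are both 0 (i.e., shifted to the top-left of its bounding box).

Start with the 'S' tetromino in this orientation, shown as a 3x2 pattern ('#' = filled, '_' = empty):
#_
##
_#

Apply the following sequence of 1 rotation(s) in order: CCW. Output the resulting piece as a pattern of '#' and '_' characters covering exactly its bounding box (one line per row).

Answer: _##
##_

Derivation:
Start:
#_
##
_#
After rotation 1 (CCW):
_##
##_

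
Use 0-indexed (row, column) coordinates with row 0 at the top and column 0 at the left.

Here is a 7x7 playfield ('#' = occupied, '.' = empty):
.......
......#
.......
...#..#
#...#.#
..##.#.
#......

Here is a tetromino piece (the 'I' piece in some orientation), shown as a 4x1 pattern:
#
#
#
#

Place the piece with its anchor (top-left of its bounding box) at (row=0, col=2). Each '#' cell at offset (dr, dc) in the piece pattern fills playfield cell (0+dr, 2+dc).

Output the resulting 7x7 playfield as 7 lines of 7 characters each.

Fill (0+0,2+0) = (0,2)
Fill (0+1,2+0) = (1,2)
Fill (0+2,2+0) = (2,2)
Fill (0+3,2+0) = (3,2)

Answer: ..#....
..#...#
..#....
..##..#
#...#.#
..##.#.
#......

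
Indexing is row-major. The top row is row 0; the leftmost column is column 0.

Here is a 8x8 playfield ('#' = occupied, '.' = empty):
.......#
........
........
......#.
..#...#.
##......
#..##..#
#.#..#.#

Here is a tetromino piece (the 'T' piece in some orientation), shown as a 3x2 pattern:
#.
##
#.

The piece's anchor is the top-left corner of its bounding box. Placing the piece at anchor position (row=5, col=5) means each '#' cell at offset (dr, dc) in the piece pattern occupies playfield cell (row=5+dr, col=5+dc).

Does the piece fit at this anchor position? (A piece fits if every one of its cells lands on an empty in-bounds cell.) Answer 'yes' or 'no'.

Answer: no

Derivation:
Check each piece cell at anchor (5, 5):
  offset (0,0) -> (5,5): empty -> OK
  offset (1,0) -> (6,5): empty -> OK
  offset (1,1) -> (6,6): empty -> OK
  offset (2,0) -> (7,5): occupied ('#') -> FAIL
All cells valid: no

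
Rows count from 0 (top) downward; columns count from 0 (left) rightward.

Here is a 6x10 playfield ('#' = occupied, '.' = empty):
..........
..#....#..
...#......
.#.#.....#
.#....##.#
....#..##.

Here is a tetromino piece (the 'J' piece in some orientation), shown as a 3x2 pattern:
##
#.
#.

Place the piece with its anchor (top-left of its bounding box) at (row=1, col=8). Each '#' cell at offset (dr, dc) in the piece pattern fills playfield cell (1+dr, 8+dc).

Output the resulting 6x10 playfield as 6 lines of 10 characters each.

Fill (1+0,8+0) = (1,8)
Fill (1+0,8+1) = (1,9)
Fill (1+1,8+0) = (2,8)
Fill (1+2,8+0) = (3,8)

Answer: ..........
..#....###
...#....#.
.#.#....##
.#....##.#
....#..##.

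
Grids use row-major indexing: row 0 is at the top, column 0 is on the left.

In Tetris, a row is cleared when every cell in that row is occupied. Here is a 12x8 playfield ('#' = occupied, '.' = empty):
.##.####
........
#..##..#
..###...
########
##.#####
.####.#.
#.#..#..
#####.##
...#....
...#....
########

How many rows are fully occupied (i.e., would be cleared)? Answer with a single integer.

Check each row:
  row 0: 2 empty cells -> not full
  row 1: 8 empty cells -> not full
  row 2: 4 empty cells -> not full
  row 3: 5 empty cells -> not full
  row 4: 0 empty cells -> FULL (clear)
  row 5: 1 empty cell -> not full
  row 6: 3 empty cells -> not full
  row 7: 5 empty cells -> not full
  row 8: 1 empty cell -> not full
  row 9: 7 empty cells -> not full
  row 10: 7 empty cells -> not full
  row 11: 0 empty cells -> FULL (clear)
Total rows cleared: 2

Answer: 2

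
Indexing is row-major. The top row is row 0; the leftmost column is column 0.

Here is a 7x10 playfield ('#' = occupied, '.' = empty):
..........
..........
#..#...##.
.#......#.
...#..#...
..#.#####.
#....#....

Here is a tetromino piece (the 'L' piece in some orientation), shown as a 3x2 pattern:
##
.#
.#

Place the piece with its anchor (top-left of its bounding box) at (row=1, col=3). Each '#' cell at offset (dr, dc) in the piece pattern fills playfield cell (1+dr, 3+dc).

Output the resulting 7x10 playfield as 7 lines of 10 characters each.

Fill (1+0,3+0) = (1,3)
Fill (1+0,3+1) = (1,4)
Fill (1+1,3+1) = (2,4)
Fill (1+2,3+1) = (3,4)

Answer: ..........
...##.....
#..##..##.
.#..#...#.
...#..#...
..#.#####.
#....#....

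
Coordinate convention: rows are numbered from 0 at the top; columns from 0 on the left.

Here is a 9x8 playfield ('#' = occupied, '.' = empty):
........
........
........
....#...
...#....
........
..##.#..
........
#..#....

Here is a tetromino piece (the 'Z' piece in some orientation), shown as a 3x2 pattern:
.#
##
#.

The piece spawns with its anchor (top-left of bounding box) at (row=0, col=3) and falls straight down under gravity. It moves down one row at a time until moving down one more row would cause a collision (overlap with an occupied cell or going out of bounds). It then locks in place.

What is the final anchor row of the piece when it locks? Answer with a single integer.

Spawn at (row=0, col=3). Try each row:
  row 0: fits
  row 1: fits
  row 2: blocked -> lock at row 1

Answer: 1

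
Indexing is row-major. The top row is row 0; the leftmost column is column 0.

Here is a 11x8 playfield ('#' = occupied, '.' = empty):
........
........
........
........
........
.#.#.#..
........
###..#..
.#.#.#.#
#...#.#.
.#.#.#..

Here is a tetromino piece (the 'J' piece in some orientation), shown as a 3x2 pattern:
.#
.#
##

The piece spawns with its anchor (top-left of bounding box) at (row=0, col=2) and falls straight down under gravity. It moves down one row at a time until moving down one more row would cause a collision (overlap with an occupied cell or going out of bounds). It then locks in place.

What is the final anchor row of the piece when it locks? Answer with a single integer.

Answer: 2

Derivation:
Spawn at (row=0, col=2). Try each row:
  row 0: fits
  row 1: fits
  row 2: fits
  row 3: blocked -> lock at row 2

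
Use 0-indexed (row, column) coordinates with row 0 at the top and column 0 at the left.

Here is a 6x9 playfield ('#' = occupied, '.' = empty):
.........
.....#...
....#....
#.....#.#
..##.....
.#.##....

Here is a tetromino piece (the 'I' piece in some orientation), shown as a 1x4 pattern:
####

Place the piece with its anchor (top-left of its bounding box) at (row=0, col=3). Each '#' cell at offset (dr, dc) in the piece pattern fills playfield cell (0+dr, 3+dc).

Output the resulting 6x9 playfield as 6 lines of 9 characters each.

Answer: ...####..
.....#...
....#....
#.....#.#
..##.....
.#.##....

Derivation:
Fill (0+0,3+0) = (0,3)
Fill (0+0,3+1) = (0,4)
Fill (0+0,3+2) = (0,5)
Fill (0+0,3+3) = (0,6)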